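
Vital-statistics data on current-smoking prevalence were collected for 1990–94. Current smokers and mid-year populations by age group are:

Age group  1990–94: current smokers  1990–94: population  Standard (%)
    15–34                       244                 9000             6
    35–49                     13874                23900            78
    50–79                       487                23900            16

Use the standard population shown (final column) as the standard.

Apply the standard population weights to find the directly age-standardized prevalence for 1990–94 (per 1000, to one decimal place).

Age-specific rates per 1000 for 1990–94: 27.111, 580.502, 20.377.
Standard weights: 0.06, 0.78, 0.16.
Standardized rate: 0.0600×27.111 + 0.7800×580.502 + 0.1600×20.377 = 457.6785 per 1000.

457.7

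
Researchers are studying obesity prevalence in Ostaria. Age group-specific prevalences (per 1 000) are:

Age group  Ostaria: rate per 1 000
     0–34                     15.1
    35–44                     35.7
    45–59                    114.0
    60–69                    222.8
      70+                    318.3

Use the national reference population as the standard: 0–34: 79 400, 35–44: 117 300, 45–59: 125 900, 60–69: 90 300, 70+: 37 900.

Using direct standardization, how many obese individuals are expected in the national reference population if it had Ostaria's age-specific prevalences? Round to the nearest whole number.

Expected obese individuals = Σ (standard pop × age-specific rate ÷ 1 000)
= 79 400×15.1/1 000 + 117 300×35.7/1 000 + 125 900×114.0/1 000 + 90 300×222.8/1 000 + 37 900×318.3/1 000
= 1198.94 + 4187.61 + 14352.60 + 20118.84 + 12063.57 = 51921.56.

51922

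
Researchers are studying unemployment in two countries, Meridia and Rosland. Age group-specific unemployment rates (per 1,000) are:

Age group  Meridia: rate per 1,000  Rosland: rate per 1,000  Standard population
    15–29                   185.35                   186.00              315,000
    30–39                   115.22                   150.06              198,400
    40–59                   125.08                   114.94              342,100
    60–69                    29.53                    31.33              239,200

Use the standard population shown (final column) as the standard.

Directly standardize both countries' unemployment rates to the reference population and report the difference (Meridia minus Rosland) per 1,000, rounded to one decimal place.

Standard total = 1,094,700; weights = 0.2878, 0.1812, 0.3125, 0.2185.
Meridia: 0.2878×185.35 + 0.1812×115.22 + 0.3125×125.08 + 0.2185×29.53 = 119.7573 per 1,000.
Rosland: 0.2878×186.00 + 0.1812×150.06 + 0.3125×114.94 + 0.2185×31.33 = 123.4832 per 1,000.
Difference = 119.7573 − 123.4832 = -3.7258.

-3.7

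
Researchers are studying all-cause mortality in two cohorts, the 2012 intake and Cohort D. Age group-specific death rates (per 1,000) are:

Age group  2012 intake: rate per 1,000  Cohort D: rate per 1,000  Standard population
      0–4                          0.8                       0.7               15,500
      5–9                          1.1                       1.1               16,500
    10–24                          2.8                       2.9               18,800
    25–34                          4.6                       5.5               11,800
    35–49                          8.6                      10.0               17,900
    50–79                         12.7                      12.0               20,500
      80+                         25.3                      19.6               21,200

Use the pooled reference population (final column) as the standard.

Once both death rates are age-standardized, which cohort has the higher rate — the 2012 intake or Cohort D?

Standard total = 122,200; weights = 0.1268, 0.1350, 0.1538, 0.0966, 0.1465, 0.1678, 0.1735.
The 2012 intake: 0.1268×0.8 + 0.1350×1.1 + 0.1538×2.8 + 0.0966×4.6 + 0.1465×8.6 + 0.1678×12.7 + 0.1735×25.3 = 8.9044 per 1,000.
Cohort D: 0.1268×0.7 + 0.1350×1.1 + 0.1538×2.9 + 0.0966×5.5 + 0.1465×10.0 + 0.1678×12.0 + 0.1735×19.6 = 8.0928 per 1,000.

2012 intake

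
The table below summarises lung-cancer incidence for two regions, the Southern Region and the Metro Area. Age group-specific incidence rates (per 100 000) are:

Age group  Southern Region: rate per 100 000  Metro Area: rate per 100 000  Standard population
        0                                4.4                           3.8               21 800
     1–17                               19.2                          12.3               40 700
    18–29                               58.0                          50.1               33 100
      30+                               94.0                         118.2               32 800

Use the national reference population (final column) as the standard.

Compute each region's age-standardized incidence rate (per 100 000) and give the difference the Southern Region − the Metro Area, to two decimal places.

Standard total = 128 400; weights = 0.1698, 0.3170, 0.2578, 0.2555.
The Southern Region: 0.1698×4.4 + 0.3170×19.2 + 0.2578×58.0 + 0.2555×94.0 = 45.7972 per 100 000.
The Metro Area: 0.1698×3.8 + 0.3170×12.3 + 0.2578×50.1 + 0.2555×118.2 = 47.6536 per 100 000.
Difference = 45.7972 − 47.6536 = -1.8564.

-1.86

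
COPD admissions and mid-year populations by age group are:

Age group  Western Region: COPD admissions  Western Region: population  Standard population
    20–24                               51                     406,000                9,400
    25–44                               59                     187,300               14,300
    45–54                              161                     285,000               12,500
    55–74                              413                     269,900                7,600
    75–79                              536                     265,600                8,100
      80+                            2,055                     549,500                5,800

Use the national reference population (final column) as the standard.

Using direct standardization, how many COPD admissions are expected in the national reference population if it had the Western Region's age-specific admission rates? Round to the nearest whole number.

Age-specific rates per 10,000 for the Western Region: 1.26, 3.15, 5.65, 15.30, 20.18, 37.40.
Expected COPD admissions = Σ (standard pop × age-specific rate ÷ 10,000)
= 9,400×1.26/10,000 + 14,300×3.15/10,000 + 12,500×5.65/10,000 + 7,600×15.30/10,000 + 8,100×20.18/10,000 + 5,800×37.40/10,000
= 1.18 + 4.50 + 7.06 + 11.63 + 16.35 + 21.69 = 62.41.

62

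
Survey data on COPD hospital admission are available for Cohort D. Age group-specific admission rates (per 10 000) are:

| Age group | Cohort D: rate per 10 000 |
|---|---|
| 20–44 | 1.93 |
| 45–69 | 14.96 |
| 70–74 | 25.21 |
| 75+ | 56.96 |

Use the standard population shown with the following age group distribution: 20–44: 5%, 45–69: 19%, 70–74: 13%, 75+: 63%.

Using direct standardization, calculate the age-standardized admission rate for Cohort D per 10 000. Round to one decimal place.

42.1

Standard weights: 0.05, 0.19, 0.13, 0.63.
Standardized rate: 0.0500×1.93 + 0.1900×14.96 + 0.1300×25.21 + 0.6300×56.96 = 42.1010 per 10 000.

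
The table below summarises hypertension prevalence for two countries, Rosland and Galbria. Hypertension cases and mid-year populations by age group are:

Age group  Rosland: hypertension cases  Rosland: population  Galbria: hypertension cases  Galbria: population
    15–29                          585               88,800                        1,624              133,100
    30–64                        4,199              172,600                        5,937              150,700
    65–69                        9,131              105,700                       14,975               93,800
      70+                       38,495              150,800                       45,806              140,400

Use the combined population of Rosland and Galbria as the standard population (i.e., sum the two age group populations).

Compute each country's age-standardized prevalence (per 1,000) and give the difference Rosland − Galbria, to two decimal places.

Age-specific rates per 1,000 for Rosland: 6.588, 24.328, 86.386, 255.272.
For Galbria: 12.201, 39.396, 159.648, 326.254.
Combined standard total = 1,035,900; weights = 0.2142, 0.3121, 0.1926, 0.2811.
Rosland: 0.2142×6.588 + 0.3121×24.328 + 0.1926×86.386 + 0.2811×255.272 = 97.3996 per 1,000.
Galbria: 0.2142×12.201 + 0.3121×39.396 + 0.1926×159.648 + 0.2811×326.254 = 137.3676 per 1,000.
Difference = 97.3996 − 137.3676 = -39.9680.

-39.97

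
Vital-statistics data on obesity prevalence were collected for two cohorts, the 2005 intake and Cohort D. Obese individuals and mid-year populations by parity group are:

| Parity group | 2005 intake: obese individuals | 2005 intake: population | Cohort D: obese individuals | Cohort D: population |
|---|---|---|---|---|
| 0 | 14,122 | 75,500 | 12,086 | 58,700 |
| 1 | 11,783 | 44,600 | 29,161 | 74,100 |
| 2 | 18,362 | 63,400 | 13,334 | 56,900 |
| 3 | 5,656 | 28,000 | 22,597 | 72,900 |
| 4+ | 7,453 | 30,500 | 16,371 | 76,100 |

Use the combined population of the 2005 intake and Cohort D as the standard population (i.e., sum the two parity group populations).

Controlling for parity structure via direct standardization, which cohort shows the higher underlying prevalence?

Cohort D

Parity-specific rates per 1,000 for the 2005 intake: 187.046, 264.193, 289.621, 202.000, 244.361.
For Cohort D: 205.894, 393.536, 234.341, 309.973, 215.125.
Combined standard total = 580,700; weights = 0.2311, 0.2044, 0.2072, 0.1738, 0.1836.
The 2005 intake: 0.2311×187.046 + 0.2044×264.193 + 0.2072×289.621 + 0.1738×202.000 + 0.1836×244.361 = 237.1851 per 1,000.
Cohort D: 0.2311×205.894 + 0.2044×393.536 + 0.2072×234.341 + 0.1738×309.973 + 0.1836×215.125 = 269.9216 per 1,000.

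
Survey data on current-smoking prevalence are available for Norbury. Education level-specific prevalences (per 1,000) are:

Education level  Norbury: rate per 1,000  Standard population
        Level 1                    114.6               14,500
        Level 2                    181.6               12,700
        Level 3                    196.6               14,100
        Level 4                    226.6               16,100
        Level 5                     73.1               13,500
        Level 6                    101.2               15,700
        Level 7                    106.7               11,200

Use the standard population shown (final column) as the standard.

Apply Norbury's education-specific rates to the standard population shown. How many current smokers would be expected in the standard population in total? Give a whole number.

Expected current smokers = Σ (standard pop × education-specific rate ÷ 1,000)
= 14,500×114.6/1,000 + 12,700×181.6/1,000 + 14,100×196.6/1,000 + 16,100×226.6/1,000 + 13,500×73.1/1,000 + 15,700×101.2/1,000 + 11,200×106.7/1,000
= 1661.70 + 2306.32 + 2772.06 + 3648.26 + 986.85 + 1588.84 + 1195.04 = 14159.07.

14159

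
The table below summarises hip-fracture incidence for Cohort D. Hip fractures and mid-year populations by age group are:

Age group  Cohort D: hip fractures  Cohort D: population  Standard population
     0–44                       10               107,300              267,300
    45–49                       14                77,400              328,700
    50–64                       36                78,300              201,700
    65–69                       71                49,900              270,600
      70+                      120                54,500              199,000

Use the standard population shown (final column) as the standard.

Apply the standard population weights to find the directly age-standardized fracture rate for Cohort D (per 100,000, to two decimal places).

78.93

Age-specific rates per 100,000 for Cohort D: 9.32, 18.09, 45.98, 142.28, 220.18.
Standard total = 1,267,300; weights = 0.2109, 0.2594, 0.1592, 0.2135, 0.1570.
Standardized rate: 0.2109×9.32 + 0.2594×18.09 + 0.1592×45.98 + 0.2135×142.28 + 0.1570×220.18 = 78.9307 per 100,000.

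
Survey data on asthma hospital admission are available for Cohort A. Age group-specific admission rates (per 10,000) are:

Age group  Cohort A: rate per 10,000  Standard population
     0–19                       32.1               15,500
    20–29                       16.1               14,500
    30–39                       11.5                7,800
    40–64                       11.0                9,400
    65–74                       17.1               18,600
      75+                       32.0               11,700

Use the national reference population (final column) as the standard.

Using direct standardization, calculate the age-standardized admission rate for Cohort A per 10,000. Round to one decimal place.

Standard total = 77,500; weights = 0.2000, 0.1871, 0.1006, 0.1213, 0.2400, 0.1510.
Standardized rate: 0.2000×32.1 + 0.1871×16.1 + 0.1006×11.5 + 0.1213×11.0 + 0.2400×17.1 + 0.1510×32.0 = 20.8588 per 10,000.

20.9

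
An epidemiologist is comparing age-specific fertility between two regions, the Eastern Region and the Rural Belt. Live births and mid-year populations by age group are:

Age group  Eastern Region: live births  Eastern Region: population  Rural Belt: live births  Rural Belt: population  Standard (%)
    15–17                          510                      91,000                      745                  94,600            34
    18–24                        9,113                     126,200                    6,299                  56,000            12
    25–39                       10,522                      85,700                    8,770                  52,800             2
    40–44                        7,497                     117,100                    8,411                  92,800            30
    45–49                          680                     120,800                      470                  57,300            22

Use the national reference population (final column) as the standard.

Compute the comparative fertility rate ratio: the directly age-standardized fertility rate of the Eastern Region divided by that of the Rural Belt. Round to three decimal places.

Age-specific rates per 1,000 for the Eastern Region: 5.604, 72.211, 122.777, 64.022, 5.629.
For the Rural Belt: 7.875, 112.482, 166.098, 90.636, 8.202.
Standard weights: 0.34, 0.12, 0.02, 0.30, 0.22.
The Eastern Region: 0.3400×5.604 + 0.1200×72.211 + 0.0200×122.777 + 0.3000×64.022 + 0.2200×5.629 = 33.4714 per 1,000.
The Rural Belt: 0.3400×7.875 + 0.1200×112.482 + 0.0200×166.098 + 0.3000×90.636 + 0.2200×8.202 = 48.4927 per 1,000.
Ratio = 33.4714 ÷ 48.4927 = 0.69024.

0.690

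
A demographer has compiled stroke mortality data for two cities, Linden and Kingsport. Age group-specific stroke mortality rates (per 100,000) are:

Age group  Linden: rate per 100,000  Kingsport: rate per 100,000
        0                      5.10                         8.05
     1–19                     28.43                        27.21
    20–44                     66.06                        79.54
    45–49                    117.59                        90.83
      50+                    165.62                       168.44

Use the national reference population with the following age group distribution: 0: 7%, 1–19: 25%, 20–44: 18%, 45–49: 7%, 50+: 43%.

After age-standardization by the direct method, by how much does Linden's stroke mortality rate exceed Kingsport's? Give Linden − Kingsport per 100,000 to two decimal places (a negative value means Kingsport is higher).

-1.67

Standard weights: 0.07, 0.25, 0.18, 0.07, 0.43.
Linden: 0.0700×5.10 + 0.2500×28.43 + 0.1800×66.06 + 0.0700×117.59 + 0.4300×165.62 = 98.8032 per 100,000.
Kingsport: 0.0700×8.05 + 0.2500×27.21 + 0.1800×79.54 + 0.0700×90.83 + 0.4300×168.44 = 100.4705 per 100,000.
Difference = 98.8032 − 100.4705 = -1.6673.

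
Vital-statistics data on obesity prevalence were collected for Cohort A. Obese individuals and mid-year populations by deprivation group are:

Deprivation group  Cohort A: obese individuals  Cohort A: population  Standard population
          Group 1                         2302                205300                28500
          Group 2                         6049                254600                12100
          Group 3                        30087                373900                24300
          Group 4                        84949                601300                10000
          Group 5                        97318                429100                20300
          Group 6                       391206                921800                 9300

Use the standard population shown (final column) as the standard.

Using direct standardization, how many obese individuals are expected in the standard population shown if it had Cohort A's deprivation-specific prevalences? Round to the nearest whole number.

Deprivation-specific rates per 1000 for Cohort A: 11.213, 23.759, 80.468, 141.276, 226.796, 424.394.
Expected obese individuals = Σ (standard pop × deprivation-specific rate ÷ 1000)
= 28500×11.213/1000 + 12100×23.759/1000 + 24300×80.468/1000 + 10000×141.276/1000 + 20300×226.796/1000 + 9300×424.394/1000
= 319.57 + 287.48 + 1955.37 + 1412.76 + 4603.95 + 3946.86 = 12525.99.

12526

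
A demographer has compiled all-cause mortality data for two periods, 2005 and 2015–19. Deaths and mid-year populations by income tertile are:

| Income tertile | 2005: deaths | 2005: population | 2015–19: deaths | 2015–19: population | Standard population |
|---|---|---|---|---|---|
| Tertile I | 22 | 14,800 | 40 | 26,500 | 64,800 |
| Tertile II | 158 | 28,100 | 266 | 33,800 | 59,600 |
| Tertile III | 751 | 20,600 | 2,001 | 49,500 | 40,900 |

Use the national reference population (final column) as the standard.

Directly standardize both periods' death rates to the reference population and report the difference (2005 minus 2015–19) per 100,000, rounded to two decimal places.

Income-specific rates per 100,000 for 2005: 148.65, 562.28, 3645.63.
For 2015–19: 150.94, 786.98, 4042.42.
Standard total = 165,300; weights = 0.3920, 0.3606, 0.2474.
2005: 0.3920×148.65 + 0.3606×562.28 + 0.2474×3645.63 = 1163.0398 per 100,000.
2015–19: 0.3920×150.94 + 0.3606×786.98 + 0.2474×4042.42 = 1343.1363 per 100,000.
Difference = 1163.0398 − 1343.1363 = -180.0964.

-180.10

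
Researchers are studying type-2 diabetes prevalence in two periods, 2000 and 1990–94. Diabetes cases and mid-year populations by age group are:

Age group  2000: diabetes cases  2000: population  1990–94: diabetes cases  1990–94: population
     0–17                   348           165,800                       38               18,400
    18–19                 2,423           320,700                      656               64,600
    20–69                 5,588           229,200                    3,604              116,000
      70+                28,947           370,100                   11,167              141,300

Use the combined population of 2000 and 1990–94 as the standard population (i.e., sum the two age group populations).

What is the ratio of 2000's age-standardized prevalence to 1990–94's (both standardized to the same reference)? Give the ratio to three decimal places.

0.933

Age-specific rates per 1,000 for 2000: 2.099, 7.555, 24.380, 78.214.
For 1990–94: 2.065, 10.155, 31.069, 79.030.
Combined standard total = 1,426,100; weights = 0.1292, 0.2702, 0.2421, 0.3586.
2000: 0.1292×2.099 + 0.2702×7.555 + 0.2421×24.380 + 0.3586×78.214 = 36.2615 per 1,000.
1990–94: 0.1292×2.065 + 0.2702×10.155 + 0.2421×31.069 + 0.3586×79.030 = 38.8712 per 1,000.
Ratio = 36.2615 ÷ 38.8712 = 0.93286.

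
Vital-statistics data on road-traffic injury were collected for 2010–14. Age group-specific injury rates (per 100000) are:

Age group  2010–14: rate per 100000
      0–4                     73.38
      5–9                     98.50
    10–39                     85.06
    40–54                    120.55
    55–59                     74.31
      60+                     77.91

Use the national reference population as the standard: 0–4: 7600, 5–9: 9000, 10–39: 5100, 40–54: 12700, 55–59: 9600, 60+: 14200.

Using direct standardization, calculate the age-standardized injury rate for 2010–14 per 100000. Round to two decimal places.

Standard total = 58200; weights = 0.1306, 0.1546, 0.0876, 0.2182, 0.1649, 0.2440.
Standardized rate: 0.1306×73.38 + 0.1546×98.50 + 0.0876×85.06 + 0.2182×120.55 + 0.1649×74.31 + 0.2440×77.91 = 89.8398 per 100000.

89.84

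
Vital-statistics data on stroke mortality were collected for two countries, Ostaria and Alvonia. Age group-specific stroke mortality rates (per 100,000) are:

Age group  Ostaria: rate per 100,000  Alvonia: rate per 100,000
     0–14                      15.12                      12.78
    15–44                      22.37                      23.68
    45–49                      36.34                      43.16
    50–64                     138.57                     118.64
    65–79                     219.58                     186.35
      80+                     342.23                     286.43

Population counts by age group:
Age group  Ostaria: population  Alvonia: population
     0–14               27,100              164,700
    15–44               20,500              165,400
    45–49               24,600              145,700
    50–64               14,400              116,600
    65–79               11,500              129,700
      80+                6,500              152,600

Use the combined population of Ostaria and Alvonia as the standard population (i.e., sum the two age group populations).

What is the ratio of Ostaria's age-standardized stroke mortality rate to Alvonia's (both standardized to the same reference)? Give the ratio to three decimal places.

1.150

Combined standard total = 979,300; weights = 0.1959, 0.1898, 0.1739, 0.1338, 0.1442, 0.1625.
Ostaria: 0.1959×15.12 + 0.1898×22.37 + 0.1739×36.34 + 0.1338×138.57 + 0.1442×219.58 + 0.1625×342.23 = 119.3235 per 100,000.
Alvonia: 0.1959×12.78 + 0.1898×23.68 + 0.1739×43.16 + 0.1338×118.64 + 0.1442×186.35 + 0.1625×286.43 = 103.7771 per 100,000.
Ratio = 119.3235 ÷ 103.7771 = 1.14981.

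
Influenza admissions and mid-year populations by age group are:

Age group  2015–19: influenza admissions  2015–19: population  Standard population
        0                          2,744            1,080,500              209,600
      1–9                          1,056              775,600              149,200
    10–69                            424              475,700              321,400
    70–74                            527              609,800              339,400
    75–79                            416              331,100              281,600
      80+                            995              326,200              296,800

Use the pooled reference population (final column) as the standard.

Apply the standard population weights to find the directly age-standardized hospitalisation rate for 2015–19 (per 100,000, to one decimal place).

161.1

Age-specific rates per 100,000 for 2015–19: 253.96, 136.15, 89.13, 86.42, 125.64, 305.03.
Standard total = 1,598,000; weights = 0.1312, 0.0934, 0.2011, 0.2124, 0.1762, 0.1857.
Standardized rate: 0.1312×253.96 + 0.0934×136.15 + 0.2011×89.13 + 0.2124×86.42 + 0.1762×125.64 + 0.1857×305.03 = 161.0981 per 100,000.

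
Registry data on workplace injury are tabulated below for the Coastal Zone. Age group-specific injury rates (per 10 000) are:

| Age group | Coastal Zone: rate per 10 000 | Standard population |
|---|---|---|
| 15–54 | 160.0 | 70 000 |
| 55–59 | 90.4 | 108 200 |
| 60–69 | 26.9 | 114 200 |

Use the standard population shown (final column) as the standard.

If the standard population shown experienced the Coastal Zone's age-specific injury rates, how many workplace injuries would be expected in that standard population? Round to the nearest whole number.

2405

Expected workplace injuries = Σ (standard pop × age-specific rate ÷ 10 000)
= 70 000×160.0/10 000 + 108 200×90.4/10 000 + 114 200×26.9/10 000
= 1120.00 + 978.13 + 307.20 = 2405.33.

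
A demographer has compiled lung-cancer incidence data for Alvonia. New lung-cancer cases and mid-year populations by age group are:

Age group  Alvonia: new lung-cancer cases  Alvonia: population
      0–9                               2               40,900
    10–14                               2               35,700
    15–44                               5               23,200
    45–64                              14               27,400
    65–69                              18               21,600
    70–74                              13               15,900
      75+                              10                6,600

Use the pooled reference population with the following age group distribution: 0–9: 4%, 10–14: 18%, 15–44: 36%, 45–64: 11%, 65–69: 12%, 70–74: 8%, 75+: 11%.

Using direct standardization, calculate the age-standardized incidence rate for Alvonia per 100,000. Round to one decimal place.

Age-specific rates per 100,000 for Alvonia: 4.89, 5.60, 21.55, 51.09, 83.33, 81.76, 151.52.
Standard weights: 0.04, 0.18, 0.36, 0.11, 0.12, 0.08, 0.11.
Standardized rate: 0.0400×4.89 + 0.1800×5.60 + 0.3600×21.55 + 0.1100×51.09 + 0.1200×83.33 + 0.0800×81.76 + 0.1100×151.52 = 47.7906 per 100,000.

47.8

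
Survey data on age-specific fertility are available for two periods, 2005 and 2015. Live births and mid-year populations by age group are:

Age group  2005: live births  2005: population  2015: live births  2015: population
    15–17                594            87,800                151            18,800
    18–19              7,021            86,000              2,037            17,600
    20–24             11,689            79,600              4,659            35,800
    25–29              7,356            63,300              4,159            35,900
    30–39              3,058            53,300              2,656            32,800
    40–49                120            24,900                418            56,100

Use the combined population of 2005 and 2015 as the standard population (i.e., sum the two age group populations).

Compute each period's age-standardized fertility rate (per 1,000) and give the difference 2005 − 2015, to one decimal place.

-6.7

Age-specific rates per 1,000 for 2005: 6.765, 81.640, 146.847, 116.209, 57.373, 4.819.
For 2015: 8.032, 115.739, 130.140, 115.850, 80.976, 7.451.
Combined standard total = 591,900; weights = 0.1801, 0.1750, 0.1950, 0.1676, 0.1455, 0.1368.
2005: 0.1801×6.765 + 0.1750×81.640 + 0.1950×146.847 + 0.1676×116.209 + 0.1455×57.373 + 0.1368×4.819 = 72.6191 per 1,000.
2015: 0.1801×8.032 + 0.1750×115.739 + 0.1950×130.140 + 0.1676×115.850 + 0.1455×80.976 + 0.1368×7.451 = 79.2915 per 1,000.
Difference = 72.6191 − 79.2915 = -6.6724.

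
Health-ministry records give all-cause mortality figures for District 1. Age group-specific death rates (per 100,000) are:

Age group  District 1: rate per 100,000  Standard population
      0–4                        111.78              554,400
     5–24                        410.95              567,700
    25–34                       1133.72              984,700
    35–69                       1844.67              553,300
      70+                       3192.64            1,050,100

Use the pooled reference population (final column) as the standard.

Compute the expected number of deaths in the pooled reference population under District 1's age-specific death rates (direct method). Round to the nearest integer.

57849

Expected deaths = Σ (standard pop × age-specific rate ÷ 100,000)
= 554,400×111.78/100,000 + 567,700×410.95/100,000 + 984,700×1133.72/100,000 + 553,300×1844.67/100,000 + 1,050,100×3192.64/100,000
= 619.71 + 2332.96 + 11163.74 + 10206.56 + 33525.91 = 57848.88.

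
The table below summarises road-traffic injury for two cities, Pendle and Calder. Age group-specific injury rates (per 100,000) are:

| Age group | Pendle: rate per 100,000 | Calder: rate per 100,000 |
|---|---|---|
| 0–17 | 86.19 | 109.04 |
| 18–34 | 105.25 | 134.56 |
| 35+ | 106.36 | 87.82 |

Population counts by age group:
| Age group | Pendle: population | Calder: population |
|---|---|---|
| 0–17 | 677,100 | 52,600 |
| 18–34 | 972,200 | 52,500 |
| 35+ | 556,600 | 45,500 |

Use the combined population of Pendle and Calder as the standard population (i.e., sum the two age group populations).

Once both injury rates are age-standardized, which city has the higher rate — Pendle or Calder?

Calder

Combined standard total = 2,356,500; weights = 0.3097, 0.4348, 0.2555.
Pendle: 0.3097×86.19 + 0.4348×105.25 + 0.2555×106.36 = 99.6316 per 100,000.
Calder: 0.3097×109.04 + 0.4348×134.56 + 0.2555×87.82 = 114.7153 per 100,000.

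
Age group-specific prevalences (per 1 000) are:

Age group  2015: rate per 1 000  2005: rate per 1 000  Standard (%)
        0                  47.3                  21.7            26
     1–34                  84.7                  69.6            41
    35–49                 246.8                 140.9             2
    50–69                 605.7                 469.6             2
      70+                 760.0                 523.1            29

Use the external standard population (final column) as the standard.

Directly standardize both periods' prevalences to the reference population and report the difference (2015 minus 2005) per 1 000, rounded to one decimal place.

86.4

Standard weights: 0.26, 0.41, 0.02, 0.02, 0.29.
2015: 0.2600×47.3 + 0.4100×84.7 + 0.0200×246.8 + 0.0200×605.7 + 0.2900×760.0 = 284.4750 per 1 000.
2005: 0.2600×21.7 + 0.4100×69.6 + 0.0200×140.9 + 0.0200×469.6 + 0.2900×523.1 = 198.0870 per 1 000.
Difference = 284.4750 − 198.0870 = 86.3880.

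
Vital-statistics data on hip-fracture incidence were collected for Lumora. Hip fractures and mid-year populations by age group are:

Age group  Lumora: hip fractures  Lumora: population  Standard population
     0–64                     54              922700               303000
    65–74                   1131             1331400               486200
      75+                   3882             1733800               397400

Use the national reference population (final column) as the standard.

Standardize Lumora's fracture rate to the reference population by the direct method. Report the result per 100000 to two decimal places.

111.29

Age-specific rates per 100000 for Lumora: 5.85, 84.95, 223.90.
Standard total = 1186600; weights = 0.2554, 0.4097, 0.3349.
Standardized rate: 0.2554×5.85 + 0.4097×84.95 + 0.3349×223.90 = 111.2872 per 100000.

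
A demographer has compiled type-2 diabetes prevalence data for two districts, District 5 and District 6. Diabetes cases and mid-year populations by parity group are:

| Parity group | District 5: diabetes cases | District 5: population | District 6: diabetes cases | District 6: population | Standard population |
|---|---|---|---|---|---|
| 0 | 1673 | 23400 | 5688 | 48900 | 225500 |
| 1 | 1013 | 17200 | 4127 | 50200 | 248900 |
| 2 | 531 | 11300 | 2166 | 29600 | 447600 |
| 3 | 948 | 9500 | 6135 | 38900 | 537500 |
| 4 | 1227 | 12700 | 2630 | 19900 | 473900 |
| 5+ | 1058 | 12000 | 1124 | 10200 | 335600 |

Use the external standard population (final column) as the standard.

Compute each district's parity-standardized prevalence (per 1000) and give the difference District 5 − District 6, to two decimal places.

Parity-specific rates per 1000 for District 5: 71.496, 58.895, 46.991, 99.789, 96.614, 88.167.
For District 6: 116.319, 82.211, 73.176, 157.712, 132.161, 110.196.
Standard total = 2269000; weights = 0.0994, 0.1097, 0.1973, 0.2369, 0.2089, 0.1479.
District 5: 0.0994×71.496 + 0.1097×58.895 + 0.1973×46.991 + 0.2369×99.789 + 0.2089×96.614 + 0.1479×88.167 = 79.6940 per 1000.
District 6: 0.0994×116.319 + 0.1097×82.211 + 0.1973×73.176 + 0.2369×157.712 + 0.2089×132.161 + 0.1479×110.196 = 116.2754 per 1000.
Difference = 79.6940 − 116.2754 = -36.5814.

-36.58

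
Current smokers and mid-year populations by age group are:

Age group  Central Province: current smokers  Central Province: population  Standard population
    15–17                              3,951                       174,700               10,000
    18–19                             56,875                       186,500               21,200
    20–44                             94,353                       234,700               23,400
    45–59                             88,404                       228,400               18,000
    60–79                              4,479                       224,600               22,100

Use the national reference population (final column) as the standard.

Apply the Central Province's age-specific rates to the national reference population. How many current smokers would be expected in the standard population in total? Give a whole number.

Age-specific rates per 1,000 for the Central Province: 22.616, 304.960, 402.015, 387.058, 19.942.
Expected current smokers = Σ (standard pop × age-specific rate ÷ 1,000)
= 10,000×22.616/1,000 + 21,200×304.960/1,000 + 23,400×402.015/1,000 + 18,000×387.058/1,000 + 22,100×19.942/1,000
= 226.16 + 6465.15 + 9407.16 + 6967.04 + 440.72 = 23506.23.

23506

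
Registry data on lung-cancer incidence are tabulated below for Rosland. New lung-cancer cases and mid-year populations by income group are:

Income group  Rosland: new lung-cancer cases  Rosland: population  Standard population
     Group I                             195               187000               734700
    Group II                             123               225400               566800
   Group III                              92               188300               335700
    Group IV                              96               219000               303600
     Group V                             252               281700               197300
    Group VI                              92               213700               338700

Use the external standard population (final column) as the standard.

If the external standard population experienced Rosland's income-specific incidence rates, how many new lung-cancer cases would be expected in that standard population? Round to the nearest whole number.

Income-specific rates per 100000 for Rosland: 104.28, 54.57, 48.86, 43.84, 89.46, 43.05.
Expected new lung-cancer cases = Σ (standard pop × income-specific rate ÷ 100000)
= 734700×104.28/100000 + 566800×54.57/100000 + 335700×48.86/100000 + 303600×43.84/100000 + 197300×89.46/100000 + 338700×43.05/100000
= 766.13 + 309.30 + 164.02 + 133.08 + 176.50 + 145.81 = 1694.85.

1695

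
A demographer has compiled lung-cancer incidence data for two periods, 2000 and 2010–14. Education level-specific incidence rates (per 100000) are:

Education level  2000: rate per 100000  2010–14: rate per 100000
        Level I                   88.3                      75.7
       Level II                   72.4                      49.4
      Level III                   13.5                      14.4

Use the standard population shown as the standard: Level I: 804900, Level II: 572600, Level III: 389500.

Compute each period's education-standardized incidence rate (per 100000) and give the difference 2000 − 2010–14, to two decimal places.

Standard total = 1767000; weights = 0.4555, 0.3241, 0.2204.
2000: 0.4555×88.3 + 0.3241×72.4 + 0.2204×13.5 = 66.6594 per 100000.
2010–14: 0.4555×75.7 + 0.3241×49.4 + 0.2204×14.4 = 53.6651 per 100000.
Difference = 66.6594 − 53.6651 = 12.9943.

12.99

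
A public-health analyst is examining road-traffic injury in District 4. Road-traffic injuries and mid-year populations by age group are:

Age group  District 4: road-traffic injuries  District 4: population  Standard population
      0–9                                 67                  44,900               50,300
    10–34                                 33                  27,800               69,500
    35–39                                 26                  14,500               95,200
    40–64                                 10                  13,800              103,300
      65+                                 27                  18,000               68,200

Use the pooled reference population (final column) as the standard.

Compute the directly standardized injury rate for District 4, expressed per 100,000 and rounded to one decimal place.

130.8

Age-specific rates per 100,000 for District 4: 149.22, 118.71, 179.31, 72.46, 150.00.
Standard total = 386,500; weights = 0.1301, 0.1798, 0.2463, 0.2673, 0.1765.
Standardized rate: 0.1301×149.22 + 0.1798×118.71 + 0.2463×179.31 + 0.2673×72.46 + 0.1765×150.00 = 130.7675 per 100,000.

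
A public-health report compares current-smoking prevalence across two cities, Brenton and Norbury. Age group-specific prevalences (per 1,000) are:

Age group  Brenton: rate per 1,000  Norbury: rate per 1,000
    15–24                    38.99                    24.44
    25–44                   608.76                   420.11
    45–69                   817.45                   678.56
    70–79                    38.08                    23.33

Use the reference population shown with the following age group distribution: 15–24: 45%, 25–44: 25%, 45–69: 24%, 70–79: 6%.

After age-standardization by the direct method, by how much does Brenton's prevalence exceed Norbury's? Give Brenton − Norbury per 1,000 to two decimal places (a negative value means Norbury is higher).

Standard weights: 0.45, 0.25, 0.24, 0.06.
Brenton: 0.4500×38.99 + 0.2500×608.76 + 0.2400×817.45 + 0.0600×38.08 = 368.2083 per 1,000.
Norbury: 0.4500×24.44 + 0.2500×420.11 + 0.2400×678.56 + 0.0600×23.33 = 280.2797 per 1,000.
Difference = 368.2083 − 280.2797 = 87.9286.

87.93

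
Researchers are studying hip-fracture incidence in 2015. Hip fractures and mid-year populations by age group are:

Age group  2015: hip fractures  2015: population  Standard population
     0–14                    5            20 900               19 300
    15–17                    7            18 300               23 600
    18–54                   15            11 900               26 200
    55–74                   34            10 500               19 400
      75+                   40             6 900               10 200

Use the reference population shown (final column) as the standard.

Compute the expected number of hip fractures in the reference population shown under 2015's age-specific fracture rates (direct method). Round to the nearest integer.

Age-specific rates per 100 000 for 2015: 23.92, 38.25, 126.05, 323.81, 579.71.
Expected hip fractures = Σ (standard pop × age-specific rate ÷ 100 000)
= 19 300×23.92/100 000 + 23 600×38.25/100 000 + 26 200×126.05/100 000 + 19 400×323.81/100 000 + 10 200×579.71/100 000
= 4.62 + 9.03 + 33.03 + 62.82 + 59.13 = 168.62.

169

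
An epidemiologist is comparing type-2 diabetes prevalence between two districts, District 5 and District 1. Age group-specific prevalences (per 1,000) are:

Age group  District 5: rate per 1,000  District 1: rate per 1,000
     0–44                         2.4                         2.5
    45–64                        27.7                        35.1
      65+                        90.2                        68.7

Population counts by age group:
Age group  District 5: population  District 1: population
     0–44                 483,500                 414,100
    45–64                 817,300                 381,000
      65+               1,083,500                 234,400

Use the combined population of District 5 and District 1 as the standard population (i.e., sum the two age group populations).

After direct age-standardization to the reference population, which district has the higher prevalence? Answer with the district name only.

Combined standard total = 3,413,800; weights = 0.2629, 0.3510, 0.3861.
District 5: 0.2629×2.4 + 0.3510×27.7 + 0.3861×90.2 = 45.1760 per 1,000.
District 1: 0.2629×2.5 + 0.3510×35.1 + 0.3861×68.7 = 39.4997 per 1,000.

District 5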